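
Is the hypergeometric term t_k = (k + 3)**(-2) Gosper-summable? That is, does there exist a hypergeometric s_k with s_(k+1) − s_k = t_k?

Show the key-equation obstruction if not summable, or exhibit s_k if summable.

No. Not Gosper-summable.

r(k) = (k + 3)**2/(k + 4)**2 after simplifying.
Normal form (A,B,C) = (k**2 + 6*k + 9, k**2 + 8*k + 16, 1).
Need (k**2 + 6*k + 9)·f(k+1) − (k**2 + 6*k + 9)·f(k) = 1.
Bound: deg f ≤ 0.
Write f(k) = c0. Then LHS − RHS = -1, requiring -1 = 0: contradictory. No certificate.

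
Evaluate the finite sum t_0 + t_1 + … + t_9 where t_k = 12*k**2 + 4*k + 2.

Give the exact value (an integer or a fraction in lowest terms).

r(k) = (6*k**2 + 14*k + 9)/(6*k**2 + 2*k + 1) after simplifying.
Gosper form: A/B · C(k+1)/C(k) with A=1, B=1, C=k**2 + k/3 + 1/6.
Key eq: (1)·f(k+1) = (1)·f(k) + (k**2 + k/3 + 1/6).
deg f ≤ 3 (via 0,0,2).
Coefficient equations give f(k) = k*(2*k**2 - 2*k + 1)/6.
R(k) = B(k−1)·f(k)/C(k) = k*(2*k**2 - 2*k + 1)/(6*k**2 + 2*k + 1); s_k = R·t_k = 2*k*(2*k**2 - 2*k + 1).
Check: Δs_k = 12*k**2 + 4*k + 2. ✓
Σ_(k=0)^(9) t_k = s_(10) − s_(0) = 3620 − (0) = 3620.

Σ = 3620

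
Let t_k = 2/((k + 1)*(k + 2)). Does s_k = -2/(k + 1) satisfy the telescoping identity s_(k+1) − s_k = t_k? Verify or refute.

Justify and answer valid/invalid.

s_(k+1) = -2/(k + 2)
s_(k+1) − s_k = 2/((k + 1)*(k + 2))
(s_(k+1) − s_k) − t_k = 0

Valid: the claim telescopes to t_k.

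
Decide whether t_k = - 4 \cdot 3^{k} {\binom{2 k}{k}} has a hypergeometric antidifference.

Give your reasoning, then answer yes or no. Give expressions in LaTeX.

No — negative degree bound, so no certificate f.

Ratio r(k) = 6*(2*k + 1)/(k + 1).
Take A(k)=12*k + 6, B(k)=k + 1, C(k)=1.
Set up (12*k + 6)·f(k+1) − (k)·f(k) − (1) = 0.
From deg A=1, deg B=1, deg C=0: d=-1.
d = -1 < 0 ⇒ no nonzero polynomial f; not summable.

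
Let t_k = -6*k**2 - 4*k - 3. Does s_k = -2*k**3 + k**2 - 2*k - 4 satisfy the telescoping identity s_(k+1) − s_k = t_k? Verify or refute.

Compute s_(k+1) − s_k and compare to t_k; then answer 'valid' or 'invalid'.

Valid — Δs_k = t_k.

s_(k+1) = -2*k - 2*(k + 1)**3 + (k + 1)**2 - 6
s_(k+1) − s_k = -6*k**2 - 4*k - 3
(s_(k+1) − s_k) − t_k = 0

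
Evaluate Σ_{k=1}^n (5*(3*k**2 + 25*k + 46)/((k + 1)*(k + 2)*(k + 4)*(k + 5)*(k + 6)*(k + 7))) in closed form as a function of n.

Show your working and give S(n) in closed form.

S(n) = n*(n**2 + 14*n + 59)/(14*(n**3 + 14*n**2 + 59*n + 70))

Ratio r(k) = (k + 1)*(k + 4)*(25*k + 3*(k + 1)**2 + 71)/((k + 3)*(k + 8)*(3*k**2 + 25*k + 46)).
A = k + 1, B = k + 8, C = k**3 + 34*k**2/3 + 121*k/3 + 46.
f must satisfy (k + 1)·f(k+1) − (k + 7)·f(k) = k**3 + 34*k**2/3 + 121*k/3 + 46.
From deg A=1, deg B=1, deg C=3: d=6.
Solving with deg f ≤ 6: f(k) = k*(k + 2)*(k + 3)*(k + 5)*(k**2 + 11*k + 34)/72.
So s_k = (B(k−1)f/C)·t_k = (k*(k + 2)*(k + 5)*(k + 7)*(k**2 + 11*k + 34)/(24*(3*k**2 + 25*k + 46)))·t_k = 5*k*(k**2 + 11*k + 34)/(24*(k**3 + 11*k**2 + 34*k + 24)).
Check: Δs_k = 5*(3*k**2 + 25*k + 46)/(k**6 + 25*k**5 + 247*k**4 + 1219*k**3 + 3112*k**2 + 3796*k + 1680). ✓
Σ_(k=1)^n t_k = s_(n+1) − s_(1) = (5*(n**3 + 14*n**2 + 59*n + 46)/(24*(n**3 + 14*n**2 + 59*n + 70))) − (23/168), i.e. n*(n**2 + 14*n + 59)/(14*(n**3 + 14*n**2 + 59*n + 70)).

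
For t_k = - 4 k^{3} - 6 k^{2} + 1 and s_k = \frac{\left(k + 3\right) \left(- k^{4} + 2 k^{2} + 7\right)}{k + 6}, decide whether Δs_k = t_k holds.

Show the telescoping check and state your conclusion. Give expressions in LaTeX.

Invalid: residual \frac{3 \left(3 k^{4} + 30 k^{3} + 38 k^{2} - k + 1\right)}{k^{2} + 13 k + 42} ≠ 0.

s_(k+1) = (k + 4)*(-(k + 1)**4 + 2*(k + 1)**2 + 7)/(k + 7)
s_(k+1) − s_k = (-4*k**5 - 49*k**4 - 156*k**3 - 137*k**2 + 10*k + 45)/(k**2 + 13*k + 42)
(s_(k+1) − s_k) − t_k = 3*(3*k**4 + 30*k**3 + 38*k**2 - k + 1)/(k**2 + 13*k + 42)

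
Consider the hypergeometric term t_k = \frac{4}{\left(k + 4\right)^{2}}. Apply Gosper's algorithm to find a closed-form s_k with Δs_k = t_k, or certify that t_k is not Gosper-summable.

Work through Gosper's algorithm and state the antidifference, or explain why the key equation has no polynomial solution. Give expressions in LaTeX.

none (Gosper's algorithm certifies no s_k)

r(k) = (k + 4)**2/(k + 5)**2 after simplifying.
A = k**2 + 8*k + 16, B = k**2 + 10*k + 25, C = 1.
Solve (k**2 + 8*k + 16)·f(k+1) − (k**2 + 8*k + 16)·f(k) = 1.
deg f ≤ 0 (via 2,2,0).
f = c0 ⇒ A·f(k+1) − B(k−1)·f(k) − C = -1. The system {-1 = 0} is inconsistent; no antidifference.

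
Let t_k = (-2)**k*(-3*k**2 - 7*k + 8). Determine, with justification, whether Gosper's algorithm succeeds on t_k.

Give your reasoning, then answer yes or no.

The ratio is 2*(-7*k - 3*(k + 1)**2 + 1)/(3*k**2 + 7*k - 8).
Normal form (A,B,C) = (-2, 1, k**2 + 7*k/3 - 8/3).
Solve (-2)·f(k+1) − (1)·f(k) = k**2 + 7*k/3 - 8/3.
From deg A=0, deg B=0, deg C=2: d=2.
Coefficient equations give f(k) = -(k**2 + k - 4)/3.
R(k) = B(k−1)·f(k)/C(k) = -(k**2 + k - 4)/(3*k**2 + 7*k - 8); s_k = R·t_k = (-2)**k*(k**2 + k - 4).
Δs = (-2)**k*(-3*k**2 - 7*k + 8), as required.

Yes. s_k = (-2)**k*(k**2 + k - 4).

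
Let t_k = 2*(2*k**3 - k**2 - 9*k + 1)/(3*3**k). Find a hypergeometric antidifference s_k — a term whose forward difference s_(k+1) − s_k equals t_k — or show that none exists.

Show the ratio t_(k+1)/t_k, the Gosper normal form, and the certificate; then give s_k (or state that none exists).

r(k) = (2*k**3 + 5*k**2 - 5*k - 7)/(3*(2*k**3 - k**2 - 9*k + 1)) after simplifying.
Normal form (A,B,C) = (1/3, 1, k**3 - k**2/2 - 9*k/2 + 1/2).
f must satisfy (1/3)·f(k+1) − (1)·f(k) = k**3 - k**2/2 - 9*k/2 + 1/2.
deg f ≤ 3 (via 0,0,3).
A polynomial solution: f(k) = -3*(2*k**3 + 2*k**2 - 4*k + 1)/4.
Get s_k = R·t_k = (-2*k**3 - 2*k**2 + 4*k - 1)/3**k with R(k) = B(k−1)f(k)/C(k) = -3*(2*k**3 + 2*k**2 - 4*k + 1)/(2*(2*k**3 - k**2 - 9*k + 1)).
s_(k+1) − s_k = 2*(2*k**3 - k**2 - 9*k + 1)/(3*3**k) = t_k.

s_k = (-2*k**3 - 2*k**2 + 4*k - 1)/3**k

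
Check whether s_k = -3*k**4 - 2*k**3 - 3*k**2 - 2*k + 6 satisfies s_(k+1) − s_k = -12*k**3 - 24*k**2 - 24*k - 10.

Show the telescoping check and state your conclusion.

s_(k+1) = -3*k**4 - 14*k**3 - 27*k**2 - 26*k - 4
s_(k+1) − s_k = -12*k**3 - 24*k**2 - 24*k - 10
(s_(k+1) − s_k) − t_k = 0

Valid: the claim telescopes to t_k.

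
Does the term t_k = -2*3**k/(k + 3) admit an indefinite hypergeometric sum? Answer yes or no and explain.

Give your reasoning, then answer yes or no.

No — t_k has no hypergeometric antidifference.

The ratio is 3*(k + 3)/(k + 4).
Take A(k)=3*k + 9, B(k)=k + 4, C(k)=1.
f must satisfy (3*k + 9)·f(k+1) − (k + 3)·f(k) = 1.
d = -1 from the (1,1,0) case.
Negative degree bound (-1): no f exists, t_k not Gosper-summable.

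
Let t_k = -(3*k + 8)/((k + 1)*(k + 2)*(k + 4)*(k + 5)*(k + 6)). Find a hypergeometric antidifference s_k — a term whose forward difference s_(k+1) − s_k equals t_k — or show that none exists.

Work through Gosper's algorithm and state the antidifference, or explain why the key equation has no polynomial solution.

s_k = k*(-k**2 - 10*k - 29)/(20*(k**3 + 10*k**2 + 29*k + 20))

Step 1: r(k) = (k + 1)*(k + 4)*(3*k + 11)/((k + 3)*(k + 7)*(3*k + 8)).
Gosper form: A/B · C(k+1)/C(k) with A=k + 1, B=k + 7, C=k**2 + 17*k/3 + 8.
Key eq: (k + 1)·f(k+1) = (k + 6)·f(k) + (k**2 + 17*k/3 + 8).
d = 5 from the (1,1,2) case.
Solving with deg f ≤ 5: f(k) = k*(k + 2)*(k + 3)*(k**2 + 10*k + 29)/60.
So s_k = (B(k−1)f/C)·t_k = (k*(k + 2)*(k + 6)*(k**2 + 10*k + 29)/(20*(3*k + 8)))·t_k = k*(-k**2 - 10*k - 29)/(20*(k**3 + 10*k**2 + 29*k + 20)).
Check: Δs_k = (-3*k - 8)/(k**5 + 18*k**4 + 121*k**3 + 372*k**2 + 508*k + 240). ✓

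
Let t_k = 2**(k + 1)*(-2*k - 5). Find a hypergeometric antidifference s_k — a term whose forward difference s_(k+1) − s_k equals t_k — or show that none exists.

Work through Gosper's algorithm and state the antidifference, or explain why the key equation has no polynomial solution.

s_k = 2**(k + 1)*(-2*k - 1)

t_(k+1)/t_k = 2*(2*k + 7)/(2*k + 5).
Factor: A=2; B=1; C=k + 5/2.
Need (2)·f(k+1) − (1)·f(k) = k + 5/2.
Bound: deg f ≤ 1.
A polynomial solution: f(k) = (2*k + 1)/2.
Certificate R = B(k−1)f/C = (2*k + 1)/(2*k + 5) gives s_k = 2**(k + 1)*(-2*k - 1).
s_(k+1) − s_k = 2**(k + 1)*(-2*k - 5) = t_k.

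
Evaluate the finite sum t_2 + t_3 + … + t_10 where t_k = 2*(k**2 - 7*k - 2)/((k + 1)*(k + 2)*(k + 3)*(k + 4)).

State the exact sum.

Step 1: r(k) = (k + 1)*(7*k - (k + 1)**2 + 9)/((k + 5)*(-k**2 + 7*k + 2)).
So A=k + 1 and B=k + 5, with C=k**2 - 7*k - 2.
Need (k + 1)·f(k+1) − (k + 4)·f(k) = k**2 - 7*k - 2.
d = 3 from the (1,1,2) case.
Solving with deg f ≤ 3: f(k) = -k*(k**2 + 12*k - 1)/6.
R(k) = B(k−1)·f(k)/C(k) = -k*(k + 4)*(k**2 + 12*k - 1)/(6*(k**2 - 7*k - 2)); s_k = R·t_k = k*(-k**2 - 12*k + 1)/(3*(k + 1)*(k + 2)*(k + 3)).
s_(k+1) − s_k = 2*(k**2 - 7*k - 2)/(k**4 + 10*k**3 + 35*k**2 + 50*k + 24) = t_k.
Sum = s_(11) − s_(2); s_(11) = -11/26, s_(2) = -3/10 ⇒ -8/65.

Σ = -8/65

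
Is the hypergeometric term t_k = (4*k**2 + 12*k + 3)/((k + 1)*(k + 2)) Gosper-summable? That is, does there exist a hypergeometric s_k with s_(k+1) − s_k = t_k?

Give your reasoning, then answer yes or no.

The ratio is (k + 1)*(12*k + 4*(k + 1)**2 + 15)/((k + 3)*(4*k**2 + 12*k + 3)).
Gosper form: A/B · C(k+1)/C(k) with A=k + 1, B=k + 3, C=k**2 + 3*k + 3/4.
f must satisfy (k + 1)·f(k+1) − (k + 2)·f(k) = k**2 + 3*k + 3/4.
Bound: deg f ≤ 2.
Match coefficients ⇒ f(k) = k*(4*k - 1)/4.
So s_k = (B(k−1)f/C)·t_k = (k*(k + 2)*(4*k - 1)/(4*k**2 + 12*k + 3))·t_k = k*(4*k - 1)/(k + 1).
Δs = (4*k**2 + 12*k + 3)/(k**2 + 3*k + 2), as required.

Yes. s_k = k*(4*k - 1)/(k + 1).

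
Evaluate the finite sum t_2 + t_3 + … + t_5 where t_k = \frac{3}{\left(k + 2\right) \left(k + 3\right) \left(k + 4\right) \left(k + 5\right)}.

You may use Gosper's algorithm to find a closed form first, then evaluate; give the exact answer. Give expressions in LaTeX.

Σ = 1/144

r(k) = (k + 2)/(k + 6) after simplifying.
Normal form (A,B,C) = (k + 2, k + 6, 1).
Solve (k + 2)·f(k+1) − (k + 5)·f(k) = 1.
From deg A=1, deg B=1, deg C=0: d=3.
Solve for f: f(k) = k*(k**2 + 9*k + 26)/72 (degree 3 ≤ 3).
R(k) = B(k−1)·f(k)/C(k) = k*(k + 5)*(k**2 + 9*k + 26)/72; s_k = R·t_k = k*(k**2 + 9*k + 26)/(24*(k + 2)*(k + 3)*(k + 4)).
Check: Δs_k = 3/(k**4 + 14*k**3 + 71*k**2 + 154*k + 120). ✓
Telescoping: Σ = s_(6) − s_(2) = 29/720 − (1/30) = 1/144.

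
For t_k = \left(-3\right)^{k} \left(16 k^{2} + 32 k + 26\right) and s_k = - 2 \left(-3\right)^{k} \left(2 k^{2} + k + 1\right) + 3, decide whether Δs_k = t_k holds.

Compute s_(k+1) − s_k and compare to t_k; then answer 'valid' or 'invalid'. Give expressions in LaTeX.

s_(k+1) = 6*(-3)**k*(k + 2*(k + 1)**2 + 2) + 3
s_(k+1) − s_k = (-3)**k*(16*k**2 + 32*k + 26)
(s_(k+1) − s_k) − t_k = 0

Valid: the claim telescopes to t_k.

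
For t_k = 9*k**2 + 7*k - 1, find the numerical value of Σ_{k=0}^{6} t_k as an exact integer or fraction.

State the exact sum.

Ratio r(k) = (9*k**2 + 25*k + 15)/(9*k**2 + 7*k - 1).
So A=1 and B=1, with C=k**2 + 7*k/9 - 1/9.
f must satisfy (1)·f(k+1) − (1)·f(k) = k**2 + 7*k/9 - 1/9.
Bound: deg f ≤ 3.
Solve for f: f(k) = k*(3*k**2 - k - 3)/9 (degree 3 ≤ 3).
R(k) = B(k−1)·f(k)/C(k) = k*(3*k**2 - k - 3)/(9*k**2 + 7*k - 1); s_k = R·t_k = k*(3*k**2 - k - 3).
Δs = 9*k**2 + 7*k - 1, as required.
Sum = s_(7) − s_(0); s_(7) = 959, s_(0) = 0 ⇒ 959.

Σ = 959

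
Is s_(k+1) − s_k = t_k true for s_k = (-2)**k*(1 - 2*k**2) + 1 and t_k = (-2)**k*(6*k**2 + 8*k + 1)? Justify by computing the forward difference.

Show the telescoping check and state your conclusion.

s_(k+1) = (-2)**(k + 1)*(1 - 2*(k + 1)**2) + 1
s_(k+1) − s_k = (-2)**k*(6*k**2 + 8*k + 1)
(s_(k+1) − s_k) − t_k = 0

Valid — Δs_k = t_k.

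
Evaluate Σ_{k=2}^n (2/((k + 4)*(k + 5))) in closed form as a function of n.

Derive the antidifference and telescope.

S(n) = (n - 1)/(3*(n + 5))

Compute t_(k+1)/t_k: get (k + 4)/(k + 6).
Take A(k)=k + 4, B(k)=k + 6, C(k)=1.
f must satisfy (k + 4)·f(k+1) − (k + 5)·f(k) = 1.
Degrees (1,1,0) ⇒ d ≤ 1.
A polynomial solution: f(k) = k/4.
Get s_k = R·t_k = k/(2*(k + 4)) with R(k) = B(k−1)f(k)/C(k) = k*(k + 5)/4.
Δs = 2/(k**2 + 9*k + 20), as required.
s_(n+1) = (n + 1)/(2*(n + 5)) and s_(2) = 1/6, so S(n) = (n - 1)/(3*(n + 5)).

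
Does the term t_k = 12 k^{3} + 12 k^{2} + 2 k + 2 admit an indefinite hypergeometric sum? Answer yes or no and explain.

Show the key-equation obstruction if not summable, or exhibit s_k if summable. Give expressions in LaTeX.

Ratio r(k) = (6*k**3 + 24*k**2 + 31*k + 14)/(6*k**3 + 6*k**2 + k + 1).
Normal form (A,B,C) = (1, 1, k**3 + k**2 + k/6 + 1/6).
Need (1)·f(k+1) − (1)·f(k) = k**3 + k**2 + k/6 + 1/6.
deg f ≤ 4 (via 0,0,3).
Solve for f: f(k) = k*(k + 1)*(3*k**2 - 5*k + 3)/12 (degree 4 ≤ 4).
Get s_k = R·t_k = k*(3*k**3 - 2*k**2 - 2*k + 3) with R(k) = B(k−1)f(k)/C(k) = k*(3*k**2 - 5*k + 3)/(2*(6*k**2 + 1)).
Δs = 12*k**3 + 12*k**2 + 2*k + 2, as required.

Yes. s_k = k \left(3 k^{3} - 2 k^{2} - 2 k + 3\right).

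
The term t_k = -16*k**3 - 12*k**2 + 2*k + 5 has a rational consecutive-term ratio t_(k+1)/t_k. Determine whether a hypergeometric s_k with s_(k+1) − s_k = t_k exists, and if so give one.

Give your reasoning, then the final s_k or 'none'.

s_k = k*(-4*k**3 + 4*k**2 + 3*k + 2)

Step 1: r(k) = (16*k**3 + 60*k**2 + 70*k + 21)/(16*k**3 + 12*k**2 - 2*k - 5).
Gosper form: A/B · C(k+1)/C(k) with A=1, B=1, C=k**3 + 3*k**2/4 - k/8 - 5/16.
Solve (1)·f(k+1) − (1)·f(k) = k**3 + 3*k**2/4 - k/8 - 5/16.
d = 4 from the (0,0,3) case.
Solving with deg f ≤ 4: f(k) = k*(4*k**3 - 4*k**2 - 3*k - 2)/16.
So s_k = (B(k−1)f/C)·t_k = (k*(4*k**3 - 4*k**2 - 3*k - 2)/(16*k**3 + 12*k**2 - 2*k - 5))·t_k = k*(-4*k**3 + 4*k**2 + 3*k + 2).
Check: Δs_k = -16*k**3 - 12*k**2 + 2*k + 5. ✓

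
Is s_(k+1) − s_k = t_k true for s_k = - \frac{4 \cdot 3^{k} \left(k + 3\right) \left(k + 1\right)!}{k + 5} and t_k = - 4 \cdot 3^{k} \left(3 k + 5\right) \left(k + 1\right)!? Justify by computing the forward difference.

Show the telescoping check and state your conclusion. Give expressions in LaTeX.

s_(k+1) = -12*3**k*(k + 4)*factorial(k + 2)/(k + 6)
s_(k+1) − s_k = -4*3**k*(3*k**3 + 32*k**2 + 105*k + 102)*factorial(k + 1)/((k + 5)*(k + 6))
(s_(k+1) − s_k) − t_k = 8*3**k*(3*k**2 + 20*k + 24)*factorial(k + 1)/((k + 5)*(k + 6))

Invalid: residual \frac{8 \cdot 3^{k} \left(3 k^{2} + 20 k + 24\right) \left(k + 1\right)!}{\left(k + 5\right) \left(k + 6\right)} ≠ 0.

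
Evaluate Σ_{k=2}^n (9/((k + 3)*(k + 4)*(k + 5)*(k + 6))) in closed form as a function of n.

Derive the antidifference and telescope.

Compute t_(k+1)/t_k: get (k + 3)/(k + 7).
Factor: A=k + 3; B=k + 7; C=1.
Set up (k + 3)·f(k+1) − (k + 6)·f(k) − (1) = 0.
Bound: deg f ≤ 3.
Coefficient equations give f(k) = k*(k**2 + 12*k + 47)/180.
Get s_k = R·t_k = k*(k**2 + 12*k + 47)/(20*(k + 3)*(k + 4)*(k + 5)) with R(k) = B(k−1)f(k)/C(k) = k*(k + 6)*(k**2 + 12*k + 47)/180.
s_(k+1) − s_k = 9/(k**4 + 18*k**3 + 119*k**2 + 342*k + 360) = t_k.
Evaluate: s_(n+1) = (n**3 + 15*n**2 + 74*n + 60)/(20*(n**3 + 15*n**2 + 74*n + 120)); subtract s_(2) = 1/28 ⇒ S(n) = (n**3 + 15*n**2 + 74*n - 90)/(70*(n**3 + 15*n**2 + 74*n + 120)).

S(n) = (n**3 + 15*n**2 + 74*n - 90)/(70*(n**3 + 15*n**2 + 74*n + 120))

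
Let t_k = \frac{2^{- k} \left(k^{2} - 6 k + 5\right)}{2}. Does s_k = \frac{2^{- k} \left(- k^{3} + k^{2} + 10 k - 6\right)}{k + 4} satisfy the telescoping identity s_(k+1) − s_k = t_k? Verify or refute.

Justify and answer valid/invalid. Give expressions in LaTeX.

Invalid: residual \frac{2^{- k} \left(- k^{3} + 27 k - 24\right)}{2 \left(k^{2} + 9 k + 20\right)} ≠ 0.

s_(k+1) = (-k**3 - 2*k**2 + 9*k + 4)/(2*2**k*(k + 5))
s_(k+1) − s_k = (k**4 + 2*k**3 - 29*k**2 - 48*k + 76)/(2*2**k*(k**2 + 9*k + 20))
(s_(k+1) − s_k) − t_k = (-k**3 + 27*k - 24)/(2*2**k*(k**2 + 9*k + 20))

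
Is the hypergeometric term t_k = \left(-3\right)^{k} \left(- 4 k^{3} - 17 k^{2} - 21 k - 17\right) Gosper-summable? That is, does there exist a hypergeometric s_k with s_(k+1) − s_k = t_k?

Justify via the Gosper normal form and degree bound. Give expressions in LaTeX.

Yes. s_k = \left(-3\right)^{k} \left(k^{3} + 2 k^{2} + 2\right).

Ratio r(k) = 3*(-4*k**3 - 29*k**2 - 67*k - 59)/(4*k**3 + 17*k**2 + 21*k + 17).
Factor: A=-3; B=1; C=k**3 + 17*k**2/4 + 21*k/4 + 17/4.
Solve (-3)·f(k+1) − (1)·f(k) = k**3 + 17*k**2/4 + 21*k/4 + 17/4.
d = 3 from the (0,0,3) case.
Coefficient equations give f(k) = -(k**3 + 2*k**2 + 2)/4.
R(k) = B(k−1)·f(k)/C(k) = -(k**3 + 2*k**2 + 2)/(4*k**3 + 17*k**2 + 21*k + 17); s_k = R·t_k = (-3)**k*(k**3 + 2*k**2 + 2).
Verify: (-3)**k*(-4*k**3 - 17*k**2 - 21*k - 17) matches t_k.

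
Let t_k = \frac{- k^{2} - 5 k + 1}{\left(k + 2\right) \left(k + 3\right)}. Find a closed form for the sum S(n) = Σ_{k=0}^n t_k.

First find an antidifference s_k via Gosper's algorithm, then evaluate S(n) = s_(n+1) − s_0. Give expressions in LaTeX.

S(n) = \frac{- 2 n^{2} - n + 1}{2 \left(n + 3\right)}

Compute t_(k+1)/t_k: get (k + 2)*(5*k + (k + 1)**2 + 4)/((k + 4)*(k**2 + 5*k - 1)).
Take A(k)=k + 2, B(k)=k + 4, C(k)=k**2 + 5*k - 1.
Set up (k + 2)·f(k+1) − (k + 3)·f(k) − (k**2 + 5*k - 1) = 0.
From deg A=1, deg B=1, deg C=2: d=2.
Solving with deg f ≤ 2: f(k) = k*(2*k - 3)/2.
R(k) = B(k−1)·f(k)/C(k) = k*(k + 3)*(2*k - 3)/(2*(k**2 + 5*k - 1)); s_k = R·t_k = k*(3 - 2*k)/(2*(k + 2)).
s_(k+1) − s_k = (-k**2 - 5*k + 1)/(k**2 + 5*k + 6) = t_k.
Evaluate: s_(n+1) = (-2*n**2 - n + 1)/(2*(n + 3)); subtract s_(0) = 0 ⇒ S(n) = (-2*n**2 - n + 1)/(2*(n + 3)).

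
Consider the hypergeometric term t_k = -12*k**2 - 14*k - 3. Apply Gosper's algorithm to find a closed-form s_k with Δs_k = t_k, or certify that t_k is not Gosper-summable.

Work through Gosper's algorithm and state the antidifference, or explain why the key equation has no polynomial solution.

Step 1: r(k) = (12*k**2 + 38*k + 29)/(12*k**2 + 14*k + 3).
So A=1 and B=1, with C=k**2 + 7*k/6 + 1/4.
Need (1)·f(k+1) − (1)·f(k) = k**2 + 7*k/6 + 1/4.
Degrees (0,0,2) ⇒ d ≤ 3.
Solve for f: f(k) = k*(4*k**2 + k - 2)/12 (degree 3 ≤ 3).
Then R = B(k−1)f/C = k*(4*k**2 + k - 2)/(12*k**2 + 14*k + 3), so s_k = R(k)·t_k = k*(-4*k**2 - k + 2).
Δs = -12*k**2 - 14*k - 3, as required.

s_k = k*(-4*k**2 - k + 2)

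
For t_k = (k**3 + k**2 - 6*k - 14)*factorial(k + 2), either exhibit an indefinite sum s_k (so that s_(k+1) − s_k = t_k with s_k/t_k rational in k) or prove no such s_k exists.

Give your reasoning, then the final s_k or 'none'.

Step 1: r(k) = (k**4 + 7*k**3 + 11*k**2 - 21*k - 54)/(k**3 + k**2 - 6*k - 14).
Normal form (A,B,C) = (k + 3, 1, k**3 + k**2 - 6*k - 14).
Solve (k + 3)·f(k+1) − (1)·f(k) = k**3 + k**2 - 6*k - 14.
Degrees (1,0,3) ⇒ d ≤ 2.
A polynomial solution: f(k) = (k - 4)*(k + 1).
Then R = B(k−1)f/C = (k - 4)*(k + 1)/(k**3 + k**2 - 6*k - 14), so s_k = R(k)·t_k = (k - 4)*(k + 1)*factorial(k + 2).
Check: Δs_k = (k**3 + k**2 - 6*k - 14)*factorial(k + 2). ✓

s_k = (k - 4)*(k + 1)*factorial(k + 2)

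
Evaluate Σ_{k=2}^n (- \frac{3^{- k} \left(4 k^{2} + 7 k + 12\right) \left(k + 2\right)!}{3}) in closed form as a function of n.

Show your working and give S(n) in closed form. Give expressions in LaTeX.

S(n) = 3^{- n - 1} \left(88 \cdot 3^{n} - 4 n^{4} n! - 31 n^{3} n! - 86 n^{2} n! - 101 n n! - 42 n!\right)

r(k) = (k + 3)*(7*k + 4*(k + 1)**2 + 19)/(3*(4*k**2 + 7*k + 12)) after simplifying.
Take A(k)=k/3 + 1, B(k)=1, C(k)=k**2 + 7*k/4 + 3.
Solve (k/3 + 1)·f(k+1) − (1)·f(k) = k**2 + 7*k/4 + 3.
Degrees (1,0,2) ⇒ d ≤ 1.
Solving with deg f ≤ 1: f(k) = 3*(4*k + 3)/4.
So s_k = (B(k−1)f/C)·t_k = (3*(4*k + 3)/(4*k**2 + 7*k + 12))·t_k = -(4*k + 3)*factorial(k + 2)/3**k.
Verify: -(4*k**2 + 7*k + 12)*factorial(k + 2)/(3*3**k) matches t_k.
Telescope: S(n) = s_(n+1) − s_(2) = -3**(-n - 1)*(4*n + 7)*factorial(n + 3) − (-88/3) = 3**(-n - 1)*(88*3**n - 4*n**4*factorial(n) - 31*n**3*factorial(n) - 86*n**2*factorial(n) - 101*n*factorial(n) - 42*factorial(n)).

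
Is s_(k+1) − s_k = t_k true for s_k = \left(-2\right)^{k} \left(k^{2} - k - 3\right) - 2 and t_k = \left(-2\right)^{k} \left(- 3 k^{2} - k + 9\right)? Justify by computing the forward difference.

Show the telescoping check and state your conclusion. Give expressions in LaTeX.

s_(k+1) = 2*(-2)**k*(k - (k + 1)**2 + 4) - 2
s_(k+1) − s_k = (-2)**k*(-3*k**2 - k + 9)
(s_(k+1) − s_k) − t_k = 0

valid; difference matches t_k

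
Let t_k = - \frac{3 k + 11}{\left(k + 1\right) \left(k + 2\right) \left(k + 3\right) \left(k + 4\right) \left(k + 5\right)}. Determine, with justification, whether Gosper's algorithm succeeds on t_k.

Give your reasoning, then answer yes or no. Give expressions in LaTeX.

Yes. s_k = \frac{k \left(- k^{2} - 7 k - 14\right)}{8 \left(k^{3} + 7 k^{2} + 14 k + 8\right)}.

The ratio is (k + 1)*(3*k + 14)/((k + 6)*(3*k + 11)).
A = k + 1, B = k + 6, C = k + 11/3.
Key eq: (k + 1)·f(k+1) = (k + 5)·f(k) + (k + 11/3).
From deg A=1, deg B=1, deg C=1: d=4.
Solve for f: f(k) = k*(k + 3)*(k**2 + 7*k + 14)/24 (degree 4 ≤ 4).
R(k) = B(k−1)·f(k)/C(k) = k*(k + 3)*(k + 5)*(k**2 + 7*k + 14)/(8*(3*k + 11)); s_k = R·t_k = k*(-k**2 - 7*k - 14)/(8*(k**3 + 7*k**2 + 14*k + 8)).
s_(k+1) − s_k = (-3*k - 11)/(k**5 + 15*k**4 + 85*k**3 + 225*k**2 + 274*k + 120) = t_k.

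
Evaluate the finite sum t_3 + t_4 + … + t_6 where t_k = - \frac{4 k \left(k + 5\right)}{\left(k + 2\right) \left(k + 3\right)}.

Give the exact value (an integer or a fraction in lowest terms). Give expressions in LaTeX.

Σ = -208/15

t_(k+1)/t_k = (k + 1)*(k + 2)*(k + 6)/(k*(k + 4)*(k + 5)).
Factor: A=k + 2; B=k + 4; C=k**2 + 5*k.
Set up (k + 2)·f(k+1) − (k + 3)·f(k) − (k**2 + 5*k) = 0.
From deg A=1, deg B=1, deg C=2: d=2.
A polynomial solution: f(k) = k*(k - 1).
R(k) = B(k−1)·f(k)/C(k) = (k - 1)*(k + 3)/(k + 5); s_k = R·t_k = 4*k*(1 - k)/(k + 2).
Δs = 4*k*(-k - 5)/(k**2 + 5*k + 6), as required.
Evaluate s at k=7 and k=3: -56/3 and -24/5; difference -208/15.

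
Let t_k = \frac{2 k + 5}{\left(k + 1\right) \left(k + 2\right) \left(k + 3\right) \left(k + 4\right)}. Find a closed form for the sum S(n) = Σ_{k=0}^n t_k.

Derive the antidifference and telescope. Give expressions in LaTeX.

t_(k+1)/t_k = (k + 1)*(2*k + 7)/((k + 5)*(2*k + 5)).
A = k + 1, B = k + 5, C = k + 5/2.
Key eq: (k + 1)·f(k+1) = (k + 4)·f(k) + (k + 5/2).
Degrees (1,1,1) ⇒ d ≤ 3.
Solve for f: f(k) = k*(k + 2)*(k + 4)/6 (degree 3 ≤ 3).
R(k) = B(k−1)·f(k)/C(k) = k*(k + 2)*(k + 4)**2/(3*(2*k + 5)); s_k = R·t_k = k*(k + 4)/(3*(k**2 + 4*k + 3)).
s_(k+1) − s_k = (2*k + 5)/(k**4 + 10*k**3 + 35*k**2 + 50*k + 24) = t_k.
s_(n+1) = (n**2 + 6*n + 5)/(3*(n**2 + 6*n + 8)) and s_(0) = 0, so S(n) = (n**2 + 6*n + 5)/(3*(n**2 + 6*n + 8)).

S(n) = \frac{n^{2} + 6 n + 5}{3 \left(n^{2} + 6 n + 8\right)}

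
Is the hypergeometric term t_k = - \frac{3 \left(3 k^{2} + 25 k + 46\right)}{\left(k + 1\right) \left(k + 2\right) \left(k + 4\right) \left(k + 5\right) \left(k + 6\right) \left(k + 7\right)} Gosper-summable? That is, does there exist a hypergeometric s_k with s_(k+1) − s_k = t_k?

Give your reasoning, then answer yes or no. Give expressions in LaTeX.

t_(k+1)/t_k = (k + 1)*(k + 4)*(25*k + 3*(k + 1)**2 + 71)/((k + 3)*(k + 8)*(3*k**2 + 25*k + 46)).
Gosper form: A/B · C(k+1)/C(k) with A=k + 1, B=k + 8, C=k**3 + 34*k**2/3 + 121*k/3 + 46.
Need (k + 1)·f(k+1) − (k + 7)·f(k) = k**3 + 34*k**2/3 + 121*k/3 + 46.
d = 6 from the (1,1,3) case.
Solving with deg f ≤ 6: f(k) = k*(k + 2)*(k + 3)*(k + 5)*(k**2 + 11*k + 34)/72.
Get s_k = R·t_k = k*(-k**2 - 11*k - 34)/(8*(k**3 + 11*k**2 + 34*k + 24)) with R(k) = B(k−1)f(k)/C(k) = k*(k + 2)*(k + 5)*(k + 7)*(k**2 + 11*k + 34)/(24*(3*k**2 + 25*k + 46)).
Check: Δs_k = 3*(-3*k**2 - 25*k - 46)/(k**6 + 25*k**5 + 247*k**4 + 1219*k**3 + 3112*k**2 + 3796*k + 1680). ✓

Yes. s_k = \frac{k \left(- k^{2} - 11 k - 34\right)}{8 \left(k^{3} + 11 k^{2} + 34 k + 24\right)}.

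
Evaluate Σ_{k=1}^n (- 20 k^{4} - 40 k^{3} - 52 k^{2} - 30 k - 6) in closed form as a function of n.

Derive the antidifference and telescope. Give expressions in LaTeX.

S(n) = n \left(- 4 n^{4} - 20 n^{3} - 44 n^{2} - 51 n - 29\right)

t_(k+1)/t_k = (10*k**4 + 60*k**3 + 146*k**2 + 167*k + 74)/(10*k**4 + 20*k**3 + 26*k**2 + 15*k + 3).
Take A(k)=1, B(k)=1, C(k)=k**4 + 2*k**3 + 13*k**2/5 + 3*k/2 + 3/10.
Key eq: (1)·f(k+1) = (1)·f(k) + (k**4 + 2*k**3 + 13*k**2/5 + 3*k/2 + 3/10).
deg f ≤ 5 (via 0,0,4).
Solve for f: f(k) = k*(4*k**4 + 4*k**2 - k - 1)/20 (degree 5 ≤ 5).
R(k) = B(k−1)·f(k)/C(k) = k*(4*k**4 + 4*k**2 - k - 1)/(2*(10*k**4 + 20*k**3 + 26*k**2 + 15*k + 3)); s_k = R·t_k = k*(-4*k**4 - 4*k**2 + k + 1).
s_(k+1) − s_k = -20*k**4 - 40*k**3 - 52*k**2 - 30*k - 6 = t_k.
Telescope: S(n) = s_(n+1) − s_(1) = -4*n**5 - 20*n**4 - 44*n**3 - 51*n**2 - 29*n - 6 − (-6) = n*(-4*n**4 - 20*n**3 - 44*n**2 - 51*n - 29).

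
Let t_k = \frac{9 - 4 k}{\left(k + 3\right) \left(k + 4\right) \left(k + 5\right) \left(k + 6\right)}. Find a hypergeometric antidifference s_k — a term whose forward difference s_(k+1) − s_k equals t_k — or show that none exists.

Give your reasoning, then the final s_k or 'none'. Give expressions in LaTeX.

s_k = \frac{k \left(k^{2} + 12 k + 167\right)}{60 \left(k + 3\right) \left(k + 4\right) \left(k + 5\right)}

Step 1: r(k) = (k + 3)*(4*k - 5)/((k + 7)*(4*k - 9)).
Gosper form: A/B · C(k+1)/C(k) with A=k + 3, B=k + 7, C=k - 9/4.
Solve (k + 3)·f(k+1) − (k + 6)·f(k) = k - 9/4.
deg f ≤ 3 (via 1,1,1).
A polynomial solution: f(k) = -k*(k**2 + 12*k + 167)/240.
Certificate R = B(k−1)f/C = -k*(k + 6)*(k**2 + 12*k + 167)/(60*(4*k - 9)) gives s_k = k*(k**2 + 12*k + 167)/(60*(k + 3)*(k + 4)*(k + 5)).
Verify: (9 - 4*k)/(k**4 + 18*k**3 + 119*k**2 + 342*k + 360) matches t_k.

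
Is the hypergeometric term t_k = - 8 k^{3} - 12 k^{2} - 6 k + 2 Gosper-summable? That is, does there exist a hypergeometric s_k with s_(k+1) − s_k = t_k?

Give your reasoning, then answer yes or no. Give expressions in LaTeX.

Yes. s_k = k \left(- 2 k^{3} + k + 3\right).

Compute t_(k+1)/t_k: get (4*k**3 + 18*k**2 + 27*k + 12)/(4*k**3 + 6*k**2 + 3*k - 1).
So A=1 and B=1, with C=k**3 + 3*k**2/2 + 3*k/4 - 1/4.
Set up (1)·f(k+1) − (1)·f(k) − (k**3 + 3*k**2/2 + 3*k/4 - 1/4) = 0.
From deg A=0, deg B=0, deg C=3: d=4.
Solve for f: f(k) = k*(2*k**3 - k - 3)/8 (degree 4 ≤ 4).
Then R = B(k−1)f/C = k*(2*k**3 - k - 3)/(2*(4*k**3 + 6*k**2 + 3*k - 1)), so s_k = R(k)·t_k = k*(-2*k**3 + k + 3).
Verify: -8*k**3 - 12*k**2 - 6*k + 2 matches t_k.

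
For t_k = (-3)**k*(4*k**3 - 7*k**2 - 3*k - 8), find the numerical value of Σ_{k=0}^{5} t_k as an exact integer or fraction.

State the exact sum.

Σ = -64154

r(k) = 3*(-4*k**3 - 5*k**2 + 5*k + 14)/(4*k**3 - 7*k**2 - 3*k - 8) after simplifying.
Normal form (A,B,C) = (-3, 1, k**3 - 7*k**2/4 - 3*k/4 - 2).
Need (-3)·f(k+1) − (1)·f(k) = k**3 - 7*k**2/4 - 3*k/4 - 2.
deg f ≤ 3 (via 0,0,3).
Coefficient equations give f(k) = -(k**3 - 4*k**2 + 3*k - 2)/4.
R(k) = B(k−1)·f(k)/C(k) = -(k**3 - 4*k**2 + 3*k - 2)/(4*k**3 - 7*k**2 - 3*k - 8); s_k = R·t_k = (-3)**k*(-k**3 + 4*k**2 - 3*k + 2).
s_(k+1) − s_k = (-3)**k*(4*k**3 - 7*k**2 - 3*k - 8) = t_k.
Σ_(k=0)^(5) t_k = s_(6) − s_(0) = -64152 − (2) = -64154.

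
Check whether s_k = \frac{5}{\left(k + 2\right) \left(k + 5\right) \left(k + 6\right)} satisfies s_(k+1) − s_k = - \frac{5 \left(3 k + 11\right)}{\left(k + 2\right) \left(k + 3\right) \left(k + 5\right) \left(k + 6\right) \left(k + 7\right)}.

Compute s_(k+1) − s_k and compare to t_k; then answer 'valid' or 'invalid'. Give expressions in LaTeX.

s_(k+1) = 5/((k + 3)*(k + 6)*(k + 7))
s_(k+1) − s_k = 5*(-3*k - 11)/(k**5 + 23*k**4 + 203*k**3 + 853*k**2 + 1692*k + 1260)
(s_(k+1) − s_k) − t_k = 0

Valid — Δs_k = t_k.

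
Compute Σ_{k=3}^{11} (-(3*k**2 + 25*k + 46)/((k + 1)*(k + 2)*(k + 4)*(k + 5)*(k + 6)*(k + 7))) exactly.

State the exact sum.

Σ = -97/26208

Compute t_(k+1)/t_k: get (k + 1)*(k + 4)*(25*k + 3*(k + 1)**2 + 71)/((k + 3)*(k + 8)*(3*k**2 + 25*k + 46)).
Normal form (A,B,C) = (k + 1, k + 8, k**3 + 34*k**2/3 + 121*k/3 + 46).
Set up (k + 1)·f(k+1) − (k + 7)·f(k) − (k**3 + 34*k**2/3 + 121*k/3 + 46) = 0.
d = 6 from the (1,1,3) case.
Solving with deg f ≤ 6: f(k) = k*(k + 2)*(k + 3)*(k + 5)*(k**2 + 11*k + 34)/72.
Get s_k = R·t_k = k*(-k**2 - 11*k - 34)/(24*(k**3 + 11*k**2 + 34*k + 24)) with R(k) = B(k−1)f(k)/C(k) = k*(k + 2)*(k + 5)*(k + 7)*(k**2 + 11*k + 34)/(24*(3*k**2 + 25*k + 46)).
Δs = (-3*k**2 - 25*k - 46)/(k**6 + 25*k**5 + 247*k**4 + 1219*k**3 + 3112*k**2 + 3796*k + 1680), as required.
Evaluate s at k=12 and k=3: -155/3744 and -19/504; difference -97/26208.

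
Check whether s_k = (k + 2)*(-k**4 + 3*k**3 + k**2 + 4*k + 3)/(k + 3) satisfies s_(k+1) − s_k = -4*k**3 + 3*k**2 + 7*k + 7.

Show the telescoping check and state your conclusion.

s_(k+1) = (-k**5 - 4*k**4 + k**3 + 23*k**2 + 43*k + 30)/(k + 4)
s_(k+1) − s_k = (-4*k**5 - 22*k**4 - 8*k**3 + 77*k**2 + 109*k + 66)/(k**2 + 7*k + 12)
(s_(k+1) − s_k) − t_k = 3*(k**4 + 4*k**3 - 5*k**2 - 8*k - 6)/(k**2 + 7*k + 12)

Invalid: residual 3*(k**4 + 4*k**3 - 5*k**2 - 8*k - 6)/(k**2 + 7*k + 12) ≠ 0.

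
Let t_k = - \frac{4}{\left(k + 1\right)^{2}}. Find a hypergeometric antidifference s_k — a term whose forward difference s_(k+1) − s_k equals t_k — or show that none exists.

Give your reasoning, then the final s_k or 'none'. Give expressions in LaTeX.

Compute t_(k+1)/t_k: get (k + 1)**2/(k + 2)**2.
Normal form (A,B,C) = (k**2 + 2*k + 1, k**2 + 4*k + 4, 1).
Key eq: (k**2 + 2*k + 1)·f(k+1) = (k**2 + 2*k + 1)·f(k) + (1).
deg f ≤ 0 (via 2,2,0).
Generic f = c0 gives residual -1; -1 = 0 cannot hold, so t_k is not Gosper-summable.

no hypergeometric antidifference exists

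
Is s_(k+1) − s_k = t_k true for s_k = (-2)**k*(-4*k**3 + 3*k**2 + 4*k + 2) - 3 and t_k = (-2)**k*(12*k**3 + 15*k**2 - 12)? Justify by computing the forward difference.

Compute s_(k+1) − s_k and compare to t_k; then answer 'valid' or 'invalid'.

s_(k+1) = (-2)**(k + 1)*(4*k - 4*(k + 1)**3 + 3*(k + 1)**2 + 6) - 3
s_(k+1) − s_k = (-2)**k*(12*k**3 + 15*k**2 - 12)
(s_(k+1) − s_k) − t_k = 0

Valid: the claim telescopes to t_k.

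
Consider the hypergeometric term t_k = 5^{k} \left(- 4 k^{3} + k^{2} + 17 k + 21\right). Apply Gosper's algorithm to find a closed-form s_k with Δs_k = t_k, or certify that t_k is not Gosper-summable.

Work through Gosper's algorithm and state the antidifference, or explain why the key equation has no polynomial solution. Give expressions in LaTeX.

Ratio r(k) = 5*(4*k**3 + 11*k**2 - 7*k - 35)/(4*k**3 - k**2 - 17*k - 21).
So A=5 and B=1, with C=k**3 - k**2/4 - 17*k/4 - 21/4.
Need (5)·f(k+1) − (1)·f(k) = k**3 - k**2/4 - 17*k/4 - 21/4.
From deg A=0, deg B=0, deg C=3: d=3.
Match coefficients ⇒ f(k) = (k**3 - 4*k**2 + 2*k - 4)/4.
Certificate R = B(k−1)f/C = (k**3 - 4*k**2 + 2*k - 4)/(4*k**3 - k**2 - 17*k - 21) gives s_k = 5**k*(-k**3 + 4*k**2 - 2*k + 4).
Δs = 5**k*(-4*k**3 + k**2 + 17*k + 21), as required.

s_k = 5^{k} \left(- k^{3} + 4 k^{2} - 2 k + 4\right)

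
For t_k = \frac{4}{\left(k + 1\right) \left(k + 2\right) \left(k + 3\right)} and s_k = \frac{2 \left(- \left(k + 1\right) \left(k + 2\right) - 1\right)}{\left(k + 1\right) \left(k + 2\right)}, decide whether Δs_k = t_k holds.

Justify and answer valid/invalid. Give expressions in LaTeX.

Valid — Δs_k = t_k.

s_(k+1) = 2*(-(k + 2)*(k + 3) - 1)/((k + 2)*(k + 3))
s_(k+1) − s_k = 4/(k**3 + 6*k**2 + 11*k + 6)
(s_(k+1) − s_k) − t_k = 0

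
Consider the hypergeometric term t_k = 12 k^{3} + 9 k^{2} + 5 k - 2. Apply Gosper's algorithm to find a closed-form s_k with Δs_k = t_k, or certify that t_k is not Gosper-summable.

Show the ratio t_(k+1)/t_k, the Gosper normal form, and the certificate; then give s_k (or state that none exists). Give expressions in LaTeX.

s_k = k \left(3 k^{3} - 3 k^{2} + k - 3\right)

t_(k+1)/t_k = (12*k**3 + 45*k**2 + 59*k + 24)/(12*k**3 + 9*k**2 + 5*k - 2).
Factor: A=1; B=1; C=k**3 + 3*k**2/4 + 5*k/12 - 1/6.
f must satisfy (1)·f(k+1) − (1)·f(k) = k**3 + 3*k**2/4 + 5*k/12 - 1/6.
Degrees (0,0,3) ⇒ d ≤ 4.
Solve for f: f(k) = k*(3*k**3 - 3*k**2 + k - 3)/12 (degree 4 ≤ 4).
Certificate R = B(k−1)f/C = k*(3*k**3 - 3*k**2 + k - 3)/((4*k - 1)*(3*k**2 + 3*k + 2)) gives s_k = k*(3*k**3 - 3*k**2 + k - 3).
Check: Δs_k = 12*k**3 + 9*k**2 + 5*k - 2. ✓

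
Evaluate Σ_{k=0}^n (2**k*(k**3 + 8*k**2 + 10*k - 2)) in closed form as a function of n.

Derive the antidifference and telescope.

S(n) = 2**(n + 1)*(n**3 + 5*n**2 + 3*n - 1)

Compute t_(k+1)/t_k: get 2*(k**3 + 11*k**2 + 29*k + 17)/(k**3 + 8*k**2 + 10*k - 2).
So A=2 and B=1, with C=k**3 + 8*k**2 + 10*k - 2.
Solve (2)·f(k+1) − (1)·f(k) = k**3 + 8*k**2 + 10*k - 2.
Degrees (0,0,3) ⇒ d ≤ 3.
Solving with deg f ≤ 3: f(k) = k*(k**2 + 2*k - 4).
So s_k = (B(k−1)f/C)·t_k = (k*(k**2 + 2*k - 4)/(k**3 + 8*k**2 + 10*k - 2))·t_k = 2**k*k*(k**2 + 2*k - 4).
Verify: 2**k*(k**3 + 8*k**2 + 10*k - 2) matches t_k.
Telescope: S(n) = s_(n+1) − s_(0) = 2**(n + 1)*(n**3 + 5*n**2 + 3*n - 1) − (0) = 2**(n + 1)*(n**3 + 5*n**2 + 3*n - 1).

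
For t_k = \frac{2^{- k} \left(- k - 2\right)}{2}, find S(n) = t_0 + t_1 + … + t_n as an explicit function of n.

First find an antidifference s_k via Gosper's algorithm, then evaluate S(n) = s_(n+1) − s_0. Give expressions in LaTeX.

The ratio is (k + 3)/(2*(k + 2)).
A = 1/2, B = 1, C = k + 2.
f must satisfy (1/2)·f(k+1) − (1)·f(k) = k + 2.
Degrees (0,0,1) ⇒ d ≤ 1.
Solving with deg f ≤ 1: f(k) = -2*(k + 3).
So s_k = (B(k−1)f/C)·t_k = (-2*(k + 3)/(k + 2))·t_k = (k + 3)/2**k.
Verify: (-k - 2)/(2*2**k) matches t_k.
Σ_(k=0)^n t_k = s_(n+1) − s_(0) = (2**(-n - 1)*(n + 4)) − (3), i.e. (-6*2**n + n + 4)/(2*2**n).

S(n) = \frac{2^{- n} \left(- 6 \cdot 2^{n} + n + 4\right)}{2}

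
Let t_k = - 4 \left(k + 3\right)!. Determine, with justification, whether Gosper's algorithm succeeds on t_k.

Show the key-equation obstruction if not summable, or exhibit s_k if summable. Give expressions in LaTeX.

No — negative degree bound, so no certificate f.

Step 1: r(k) = k + 4.
Normal form (A,B,C) = (k + 4, 1, 1).
Need (k + 4)·f(k+1) − (1)·f(k) = 1.
deg f ≤ -1 (via 1,0,0).
Bound -1 < 0, so the key equation has no polynomial solution.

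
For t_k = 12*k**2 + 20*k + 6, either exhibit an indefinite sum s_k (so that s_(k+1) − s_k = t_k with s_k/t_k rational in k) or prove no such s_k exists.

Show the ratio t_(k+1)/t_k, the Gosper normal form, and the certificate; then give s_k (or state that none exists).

s_k = 2*k*(2*k**2 + 2*k - 1)

Ratio r(k) = (6*k**2 + 22*k + 19)/(6*k**2 + 10*k + 3).
So A=1 and B=1, with C=k**2 + 5*k/3 + 1/2.
Solve (1)·f(k+1) − (1)·f(k) = k**2 + 5*k/3 + 1/2.
Degrees (0,0,2) ⇒ d ≤ 3.
Solve for f: f(k) = k*(2*k**2 + 2*k - 1)/6 (degree 3 ≤ 3).
Then R = B(k−1)f/C = k*(2*k**2 + 2*k - 1)/(6*k**2 + 10*k + 3), so s_k = R(k)·t_k = 2*k*(2*k**2 + 2*k - 1).
Verify: 12*k**2 + 20*k + 6 matches t_k.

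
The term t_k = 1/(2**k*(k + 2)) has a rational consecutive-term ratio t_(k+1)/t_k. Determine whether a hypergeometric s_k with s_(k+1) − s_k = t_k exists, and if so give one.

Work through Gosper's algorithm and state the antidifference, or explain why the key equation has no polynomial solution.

The ratio is (k + 2)/(2*(k + 3)).
Take A(k)=k/2 + 1, B(k)=k + 3, C(k)=1.
Need (k/2 + 1)·f(k+1) − (k + 2)·f(k) = 1.
Degrees (1,1,0) ⇒ d ≤ -1.
Bound -1 < 0, so the key equation has no polynomial solution.

no hypergeometric antidifference exists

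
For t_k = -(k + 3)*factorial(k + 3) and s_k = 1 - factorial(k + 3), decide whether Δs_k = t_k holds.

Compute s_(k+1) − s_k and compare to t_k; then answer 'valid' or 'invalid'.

s_(k+1) = 1 - factorial(k + 4)
s_(k+1) − s_k = -(k + 3)*factorial(k + 3)
(s_(k+1) − s_k) − t_k = 0

valid; difference matches t_k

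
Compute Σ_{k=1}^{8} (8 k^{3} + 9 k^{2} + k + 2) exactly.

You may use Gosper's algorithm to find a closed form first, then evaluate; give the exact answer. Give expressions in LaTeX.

Compute t_(k+1)/t_k: get (8*k**3 + 33*k**2 + 43*k + 20)/(8*k**3 + 9*k**2 + k + 2).
Normal form (A,B,C) = (1, 1, k**3 + 9*k**2/8 + k/8 + 1/4).
Solve (1)·f(k+1) − (1)·f(k) = k**3 + 9*k**2/8 + k/8 + 1/4.
d = 4 from the (0,0,3) case.
Solving with deg f ≤ 4: f(k) = k*(2*k**3 - k**2 - 2*k + 3)/8.
Certificate R = B(k−1)f/C = k*(2*k**3 - k**2 - 2*k + 3)/(8*k**3 + 9*k**2 + k + 2) gives s_k = k*(2*k**3 - k**2 - 2*k + 3).
Check: Δs_k = 8*k**3 + 9*k**2 + k + 2. ✓
Sum = s_(9) − s_(1); s_(9) = 12258, s_(1) = 2 ⇒ 12256.

Σ = 12256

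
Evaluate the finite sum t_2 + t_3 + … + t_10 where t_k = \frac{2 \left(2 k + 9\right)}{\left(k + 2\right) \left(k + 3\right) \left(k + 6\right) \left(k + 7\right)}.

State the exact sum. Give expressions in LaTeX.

r(k) = (k + 2)*(k + 6)*(2*k + 11)/((k + 4)*(k + 8)*(2*k + 9)) after simplifying.
So A=k + 2 and B=k + 8, with C=k**3 + 27*k**2/2 + 121*k/2 + 90.
Set up (k + 2)·f(k+1) − (k + 7)·f(k) − (k**3 + 27*k**2/2 + 121*k/2 + 90) = 0.
d = 5 from the (1,1,3) case.
Solving with deg f ≤ 5: f(k) = k*(k + 3)*(k + 4)*(k + 5)*(k + 8)/24.
Get s_k = R·t_k = k*(k + 8)/(6*(k**2 + 8*k + 12)) with R(k) = B(k−1)f(k)/C(k) = k*(k + 3)*(k + 7)*(k + 8)/(12*(2*k + 9)).
Δs = 2*(2*k + 9)/(k**4 + 18*k**3 + 113*k**2 + 288*k + 252), as required.
Σ_(k=2)^(10) t_k = s_(11) − s_(2) = 209/1326 − (5/48) = 189/3536.

Σ = 189/3536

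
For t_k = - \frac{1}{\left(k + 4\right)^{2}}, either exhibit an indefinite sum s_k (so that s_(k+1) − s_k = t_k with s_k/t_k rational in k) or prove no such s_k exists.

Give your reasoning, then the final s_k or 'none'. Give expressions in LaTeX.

Compute t_(k+1)/t_k: get (k + 4)**2/(k + 5)**2.
A = k**2 + 8*k + 16, B = k**2 + 10*k + 25, C = 1.
Key eq: (k**2 + 8*k + 16)·f(k+1) = (k**2 + 8*k + 16)·f(k) + (1).
Bound: deg f ≤ 0.
Write f(k) = c0. Then LHS − RHS = -1, requiring -1 = 0: contradictory. No certificate.

none — t_k is not Gosper-summable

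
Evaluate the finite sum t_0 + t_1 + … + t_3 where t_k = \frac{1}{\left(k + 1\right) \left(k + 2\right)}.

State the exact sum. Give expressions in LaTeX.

Σ = 4/5

t_(k+1)/t_k = (k + 1)/(k + 3).
Normal form (A,B,C) = (k + 1, k + 3, 1).
Need (k + 1)·f(k+1) − (k + 2)·f(k) = 1.
deg f ≤ 1 (via 1,1,0).
Coefficient equations give f(k) = k.
Get s_k = R·t_k = k/(k + 1) with R(k) = B(k−1)f(k)/C(k) = k*(k + 2).
Check: Δs_k = 1/(k**2 + 3*k + 2). ✓
Sum = s_(4) − s_(0); s_(4) = 4/5, s_(0) = 0 ⇒ 4/5.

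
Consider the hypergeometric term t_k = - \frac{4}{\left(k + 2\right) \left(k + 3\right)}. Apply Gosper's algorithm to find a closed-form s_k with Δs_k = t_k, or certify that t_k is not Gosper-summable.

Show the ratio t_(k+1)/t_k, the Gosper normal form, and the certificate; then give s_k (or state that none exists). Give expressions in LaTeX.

s_k = - \frac{2 k}{k + 2}

t_(k+1)/t_k = (k + 2)/(k + 4).
Normal form (A,B,C) = (k + 2, k + 4, 1).
f must satisfy (k + 2)·f(k+1) − (k + 3)·f(k) = 1.
deg f ≤ 1 (via 1,1,0).
Match coefficients ⇒ f(k) = k/2.
Certificate R = B(k−1)f/C = k*(k + 3)/2 gives s_k = -2*k/(k + 2).
Verify: -4/(k**2 + 5*k + 6) matches t_k.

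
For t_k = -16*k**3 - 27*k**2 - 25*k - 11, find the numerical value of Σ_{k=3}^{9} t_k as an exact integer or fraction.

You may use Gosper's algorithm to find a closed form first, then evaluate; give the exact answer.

Compute t_(k+1)/t_k: get (16*k**3 + 75*k**2 + 127*k + 79)/(16*k**3 + 27*k**2 + 25*k + 11).
Factor: A=1; B=1; C=k**3 + 27*k**2/16 + 25*k/16 + 11/16.
f must satisfy (1)·f(k+1) − (1)·f(k) = k**3 + 27*k**2/16 + 25*k/16 + 11/16.
Bound: deg f ≤ 4.
Match coefficients ⇒ f(k) = k*(4*k**3 + k**2 + 3*k + 3)/16.
Certificate R = B(k−1)f/C = k*(4*k**3 + k**2 + 3*k + 3)/(16*k**3 + 27*k**2 + 25*k + 11) gives s_k = k*(-4*k**3 - k**2 - 3*k - 3).
Check: Δs_k = -16*k**3 - 27*k**2 - 25*k - 11. ✓
Sum = s_(10) − s_(3); s_(10) = -41330, s_(3) = -387 ⇒ -40943.

Σ = -40943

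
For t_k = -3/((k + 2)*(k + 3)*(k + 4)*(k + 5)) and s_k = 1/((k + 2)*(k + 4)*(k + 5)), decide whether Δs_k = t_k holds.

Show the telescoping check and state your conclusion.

Invalid: residual 8/(k**5 + 20*k**4 + 155*k**3 + 580*k**2 + 1044*k + 720) ≠ 0.

s_(k+1) = 1/((k + 3)*(k + 5)*(k + 6))
s_(k+1) − s_k = ((k + 2)*(k + 4) - (k + 3)*(k + 6))/((k + 2)*(k + 3)*(k + 4)*(k + 5)*(k + 6))
(s_(k+1) − s_k) − t_k = 8/(k**5 + 20*k**4 + 155*k**3 + 580*k**2 + 1044*k + 720)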